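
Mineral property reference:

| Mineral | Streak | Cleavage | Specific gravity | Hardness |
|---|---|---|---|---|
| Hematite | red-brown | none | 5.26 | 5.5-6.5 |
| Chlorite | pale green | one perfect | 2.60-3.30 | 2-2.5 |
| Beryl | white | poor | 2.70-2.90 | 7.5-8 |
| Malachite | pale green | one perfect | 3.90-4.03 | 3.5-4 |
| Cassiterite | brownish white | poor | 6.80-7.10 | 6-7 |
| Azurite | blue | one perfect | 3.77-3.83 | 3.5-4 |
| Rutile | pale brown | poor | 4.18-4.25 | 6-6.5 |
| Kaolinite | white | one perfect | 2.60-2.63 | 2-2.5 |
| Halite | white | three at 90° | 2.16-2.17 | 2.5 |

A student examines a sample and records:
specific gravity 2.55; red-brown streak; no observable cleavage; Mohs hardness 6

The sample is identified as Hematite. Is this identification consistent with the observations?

Specific gravity 2.55 — Hematite has SG 5.26; a mismatch.
Red-brown streak — consistent with Hematite (red-brown streak).
No observable cleavage — consistent with Hematite (cleavage none).
Mohs hardness 6 — consistent with Hematite (hardness 5.5-6.5).
The specific gravity observation rules out Hematite.

Inconsistent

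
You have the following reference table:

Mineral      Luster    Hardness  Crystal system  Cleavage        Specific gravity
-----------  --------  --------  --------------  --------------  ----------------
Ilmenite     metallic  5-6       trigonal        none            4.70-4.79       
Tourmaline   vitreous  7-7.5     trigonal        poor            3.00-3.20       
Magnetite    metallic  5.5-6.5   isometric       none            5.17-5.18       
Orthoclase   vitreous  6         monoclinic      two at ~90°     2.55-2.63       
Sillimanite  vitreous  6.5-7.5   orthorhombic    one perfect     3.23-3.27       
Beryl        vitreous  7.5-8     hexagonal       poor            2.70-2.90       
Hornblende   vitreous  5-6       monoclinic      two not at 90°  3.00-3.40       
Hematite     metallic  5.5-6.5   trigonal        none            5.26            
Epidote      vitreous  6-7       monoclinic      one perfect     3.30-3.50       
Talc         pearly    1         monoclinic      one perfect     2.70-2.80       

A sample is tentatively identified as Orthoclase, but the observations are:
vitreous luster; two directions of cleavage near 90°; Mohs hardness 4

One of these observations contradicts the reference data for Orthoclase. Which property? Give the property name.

hardness

Vitreous luster: Orthoclase has vitreous luster — consistent.
Two directions of cleavage near 90°: Orthoclase has cleavage two at ~90° — consistent.
Mohs hardness 4: Orthoclase has hardness 6 — inconsistent.
Everything matches except the hardness.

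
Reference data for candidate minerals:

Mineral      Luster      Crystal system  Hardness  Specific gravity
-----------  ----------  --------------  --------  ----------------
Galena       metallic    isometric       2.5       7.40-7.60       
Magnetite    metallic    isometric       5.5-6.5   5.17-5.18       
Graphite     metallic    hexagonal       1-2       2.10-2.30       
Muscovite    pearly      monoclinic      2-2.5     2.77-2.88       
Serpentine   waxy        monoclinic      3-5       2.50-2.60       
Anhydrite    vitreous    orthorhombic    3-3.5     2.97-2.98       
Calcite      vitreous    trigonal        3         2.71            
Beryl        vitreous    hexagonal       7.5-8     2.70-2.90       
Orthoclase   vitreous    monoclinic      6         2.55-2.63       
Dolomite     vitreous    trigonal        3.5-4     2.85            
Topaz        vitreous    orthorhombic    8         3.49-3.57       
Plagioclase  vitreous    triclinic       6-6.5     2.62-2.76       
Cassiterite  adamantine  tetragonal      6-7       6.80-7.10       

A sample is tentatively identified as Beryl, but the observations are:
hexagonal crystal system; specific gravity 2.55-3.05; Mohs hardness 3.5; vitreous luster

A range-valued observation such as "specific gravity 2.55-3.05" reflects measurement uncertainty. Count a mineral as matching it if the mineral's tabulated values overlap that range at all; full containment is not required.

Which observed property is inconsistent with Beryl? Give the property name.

Hexagonal crystal system: Beryl has hexagonal system — within range.
Specific gravity 2.55-3.05: Beryl has SG 2.70-2.90 — within range.
Mohs hardness 3.5: Beryl has hardness 7.5-8 — inconsistent.
Vitreous luster: Beryl has vitreous luster — within range.
Only the hardness is inconsistent.

hardness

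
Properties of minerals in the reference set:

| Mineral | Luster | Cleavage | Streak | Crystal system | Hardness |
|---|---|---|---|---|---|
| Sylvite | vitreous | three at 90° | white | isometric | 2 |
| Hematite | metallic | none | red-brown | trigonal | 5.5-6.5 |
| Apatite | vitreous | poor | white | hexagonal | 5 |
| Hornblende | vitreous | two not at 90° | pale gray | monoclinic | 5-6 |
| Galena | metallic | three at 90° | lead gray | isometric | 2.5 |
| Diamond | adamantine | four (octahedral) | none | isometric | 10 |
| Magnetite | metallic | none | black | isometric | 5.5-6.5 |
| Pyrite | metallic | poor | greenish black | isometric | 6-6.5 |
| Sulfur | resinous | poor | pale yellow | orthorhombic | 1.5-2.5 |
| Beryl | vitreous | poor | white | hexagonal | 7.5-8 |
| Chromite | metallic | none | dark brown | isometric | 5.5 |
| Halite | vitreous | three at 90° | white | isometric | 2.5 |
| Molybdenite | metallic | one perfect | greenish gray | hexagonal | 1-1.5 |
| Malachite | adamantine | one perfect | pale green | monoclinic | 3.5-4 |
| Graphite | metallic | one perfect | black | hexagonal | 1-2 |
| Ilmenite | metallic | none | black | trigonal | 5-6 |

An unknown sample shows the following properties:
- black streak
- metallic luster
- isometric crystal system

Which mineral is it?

Black streak: leaves Magnetite, Graphite, Ilmenite.
Metallic luster: every remaining candidate is consistent.
Isometric crystal system: Magnetite remains.
Magnetite is the sole remaining match.

Magnetite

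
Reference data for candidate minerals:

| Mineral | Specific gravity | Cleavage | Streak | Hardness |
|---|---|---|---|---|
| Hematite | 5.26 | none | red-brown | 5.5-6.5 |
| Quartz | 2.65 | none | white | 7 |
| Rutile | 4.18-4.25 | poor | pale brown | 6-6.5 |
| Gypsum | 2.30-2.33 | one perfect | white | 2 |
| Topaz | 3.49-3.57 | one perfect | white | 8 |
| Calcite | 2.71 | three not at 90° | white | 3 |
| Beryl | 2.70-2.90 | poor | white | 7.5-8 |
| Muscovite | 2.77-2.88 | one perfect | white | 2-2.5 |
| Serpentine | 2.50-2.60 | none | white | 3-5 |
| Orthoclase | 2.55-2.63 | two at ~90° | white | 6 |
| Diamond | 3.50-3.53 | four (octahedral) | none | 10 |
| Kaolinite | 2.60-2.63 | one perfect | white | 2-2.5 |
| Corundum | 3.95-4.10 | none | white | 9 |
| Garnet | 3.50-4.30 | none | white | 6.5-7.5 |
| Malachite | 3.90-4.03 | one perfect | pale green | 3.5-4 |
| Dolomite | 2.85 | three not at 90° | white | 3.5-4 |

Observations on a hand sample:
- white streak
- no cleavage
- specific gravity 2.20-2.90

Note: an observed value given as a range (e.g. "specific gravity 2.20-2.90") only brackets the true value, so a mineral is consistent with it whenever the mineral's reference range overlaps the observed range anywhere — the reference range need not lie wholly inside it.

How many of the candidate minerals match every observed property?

White streak rules out Hematite, Rutile, Diamond, Malachite.
No cleavage — leaves Quartz, Serpentine, Corundum, Garnet.
Specific gravity 2.20-2.90 rules out Corundum, Garnet.
Consistent with every observation: Quartz, Serpentine.
That is 2 minerals.

2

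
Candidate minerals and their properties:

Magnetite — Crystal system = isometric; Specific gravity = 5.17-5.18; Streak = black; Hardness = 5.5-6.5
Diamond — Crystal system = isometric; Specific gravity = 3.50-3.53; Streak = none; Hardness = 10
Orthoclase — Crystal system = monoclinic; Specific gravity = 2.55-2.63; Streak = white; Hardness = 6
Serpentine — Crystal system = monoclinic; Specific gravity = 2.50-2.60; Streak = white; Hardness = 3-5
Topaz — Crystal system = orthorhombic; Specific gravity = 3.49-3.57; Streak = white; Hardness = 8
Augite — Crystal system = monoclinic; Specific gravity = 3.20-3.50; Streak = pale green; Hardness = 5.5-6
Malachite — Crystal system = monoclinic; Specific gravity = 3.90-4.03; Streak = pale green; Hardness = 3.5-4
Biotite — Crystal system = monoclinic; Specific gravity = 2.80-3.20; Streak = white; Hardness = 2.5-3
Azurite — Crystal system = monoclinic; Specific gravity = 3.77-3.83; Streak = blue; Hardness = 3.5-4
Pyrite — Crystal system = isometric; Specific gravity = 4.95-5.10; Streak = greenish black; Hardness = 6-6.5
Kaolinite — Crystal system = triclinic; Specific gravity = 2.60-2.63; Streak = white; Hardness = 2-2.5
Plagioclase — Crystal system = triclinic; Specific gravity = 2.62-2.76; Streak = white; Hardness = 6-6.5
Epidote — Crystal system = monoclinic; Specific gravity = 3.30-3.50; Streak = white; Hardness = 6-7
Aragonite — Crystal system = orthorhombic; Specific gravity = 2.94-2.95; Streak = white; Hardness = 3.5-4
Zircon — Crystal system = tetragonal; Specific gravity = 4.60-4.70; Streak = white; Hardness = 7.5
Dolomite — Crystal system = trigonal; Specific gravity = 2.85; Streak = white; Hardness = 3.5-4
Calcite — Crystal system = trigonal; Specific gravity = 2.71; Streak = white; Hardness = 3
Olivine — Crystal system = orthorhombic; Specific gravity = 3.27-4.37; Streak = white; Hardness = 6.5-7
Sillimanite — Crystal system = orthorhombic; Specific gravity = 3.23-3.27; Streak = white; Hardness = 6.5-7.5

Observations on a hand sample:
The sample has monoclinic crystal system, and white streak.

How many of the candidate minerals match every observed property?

Monoclinic crystal system: leaves Orthoclase, Serpentine, Augite, Malachite, Biotite, Azurite, Epidote.
White streak eliminates Augite, Malachite, Azurite.
The minerals that satisfy all observations are Biotite, Epidote, Orthoclase, Serpentine.
That is 4 minerals.

4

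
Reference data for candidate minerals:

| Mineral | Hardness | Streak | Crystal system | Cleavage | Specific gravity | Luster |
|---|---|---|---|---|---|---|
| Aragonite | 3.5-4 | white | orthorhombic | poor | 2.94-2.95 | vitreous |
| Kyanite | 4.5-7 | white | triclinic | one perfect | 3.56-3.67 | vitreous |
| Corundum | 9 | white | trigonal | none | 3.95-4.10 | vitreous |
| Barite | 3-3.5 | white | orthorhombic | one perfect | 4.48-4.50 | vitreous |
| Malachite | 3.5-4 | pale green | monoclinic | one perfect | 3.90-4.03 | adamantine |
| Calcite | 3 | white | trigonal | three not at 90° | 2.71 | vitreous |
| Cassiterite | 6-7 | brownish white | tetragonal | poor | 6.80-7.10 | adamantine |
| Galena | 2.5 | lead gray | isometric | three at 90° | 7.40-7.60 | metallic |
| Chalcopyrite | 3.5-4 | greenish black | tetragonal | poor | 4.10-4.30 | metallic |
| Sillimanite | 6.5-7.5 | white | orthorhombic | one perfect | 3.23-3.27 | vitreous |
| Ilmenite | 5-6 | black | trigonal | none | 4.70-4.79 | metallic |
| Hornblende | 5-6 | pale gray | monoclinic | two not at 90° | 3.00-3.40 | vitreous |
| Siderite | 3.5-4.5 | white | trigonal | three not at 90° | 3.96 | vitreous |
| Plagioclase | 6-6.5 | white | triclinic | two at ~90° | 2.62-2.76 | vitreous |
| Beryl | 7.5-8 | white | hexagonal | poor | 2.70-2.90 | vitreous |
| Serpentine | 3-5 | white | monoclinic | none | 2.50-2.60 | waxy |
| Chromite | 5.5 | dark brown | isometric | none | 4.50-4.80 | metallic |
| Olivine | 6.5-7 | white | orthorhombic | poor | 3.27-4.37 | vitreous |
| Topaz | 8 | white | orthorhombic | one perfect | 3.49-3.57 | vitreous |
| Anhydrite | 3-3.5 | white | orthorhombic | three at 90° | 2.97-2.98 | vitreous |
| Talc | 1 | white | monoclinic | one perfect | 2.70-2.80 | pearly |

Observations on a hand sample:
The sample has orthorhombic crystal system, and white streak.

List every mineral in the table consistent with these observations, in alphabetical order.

Orthorhombic crystal system — leaves Aragonite, Barite, Sillimanite, Olivine, Topaz, Anhydrite.
White streak — consistent with all remaining minerals.
The minerals that satisfy all observations are Anhydrite, Aragonite, Barite, Olivine, Sillimanite, Topaz.

Anhydrite, Aragonite, Barite, Olivine, Sillimanite, Topaz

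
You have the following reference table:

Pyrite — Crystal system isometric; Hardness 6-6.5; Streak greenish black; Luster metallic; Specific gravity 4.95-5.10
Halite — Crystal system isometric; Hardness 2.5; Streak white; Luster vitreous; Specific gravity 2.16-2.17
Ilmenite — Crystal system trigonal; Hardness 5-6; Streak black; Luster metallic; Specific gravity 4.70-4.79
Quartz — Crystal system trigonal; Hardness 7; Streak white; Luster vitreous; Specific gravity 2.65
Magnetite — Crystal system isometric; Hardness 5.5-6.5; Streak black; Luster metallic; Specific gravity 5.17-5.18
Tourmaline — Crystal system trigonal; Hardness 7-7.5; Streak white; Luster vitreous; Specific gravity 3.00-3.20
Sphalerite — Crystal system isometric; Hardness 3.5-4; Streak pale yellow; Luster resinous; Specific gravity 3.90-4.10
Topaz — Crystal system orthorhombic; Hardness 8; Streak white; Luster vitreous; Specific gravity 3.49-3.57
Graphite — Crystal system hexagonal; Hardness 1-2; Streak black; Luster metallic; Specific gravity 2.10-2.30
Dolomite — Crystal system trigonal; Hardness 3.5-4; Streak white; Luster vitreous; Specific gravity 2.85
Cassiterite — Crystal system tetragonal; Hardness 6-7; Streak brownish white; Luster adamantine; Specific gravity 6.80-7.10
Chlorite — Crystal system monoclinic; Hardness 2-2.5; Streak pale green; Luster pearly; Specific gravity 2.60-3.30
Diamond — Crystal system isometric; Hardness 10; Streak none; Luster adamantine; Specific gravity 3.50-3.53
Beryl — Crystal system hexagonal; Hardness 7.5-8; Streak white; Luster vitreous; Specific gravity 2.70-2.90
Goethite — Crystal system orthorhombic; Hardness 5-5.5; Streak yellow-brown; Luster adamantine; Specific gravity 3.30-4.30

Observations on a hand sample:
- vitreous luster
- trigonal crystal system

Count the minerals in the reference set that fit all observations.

Vitreous luster — narrows the field to Halite, Quartz, Tourmaline, Topaz, Dolomite, Beryl.
Trigonal crystal system eliminates Halite, Topaz, Beryl.
Remaining candidates: Dolomite, Quartz, Tourmaline.
That is 3 minerals.

3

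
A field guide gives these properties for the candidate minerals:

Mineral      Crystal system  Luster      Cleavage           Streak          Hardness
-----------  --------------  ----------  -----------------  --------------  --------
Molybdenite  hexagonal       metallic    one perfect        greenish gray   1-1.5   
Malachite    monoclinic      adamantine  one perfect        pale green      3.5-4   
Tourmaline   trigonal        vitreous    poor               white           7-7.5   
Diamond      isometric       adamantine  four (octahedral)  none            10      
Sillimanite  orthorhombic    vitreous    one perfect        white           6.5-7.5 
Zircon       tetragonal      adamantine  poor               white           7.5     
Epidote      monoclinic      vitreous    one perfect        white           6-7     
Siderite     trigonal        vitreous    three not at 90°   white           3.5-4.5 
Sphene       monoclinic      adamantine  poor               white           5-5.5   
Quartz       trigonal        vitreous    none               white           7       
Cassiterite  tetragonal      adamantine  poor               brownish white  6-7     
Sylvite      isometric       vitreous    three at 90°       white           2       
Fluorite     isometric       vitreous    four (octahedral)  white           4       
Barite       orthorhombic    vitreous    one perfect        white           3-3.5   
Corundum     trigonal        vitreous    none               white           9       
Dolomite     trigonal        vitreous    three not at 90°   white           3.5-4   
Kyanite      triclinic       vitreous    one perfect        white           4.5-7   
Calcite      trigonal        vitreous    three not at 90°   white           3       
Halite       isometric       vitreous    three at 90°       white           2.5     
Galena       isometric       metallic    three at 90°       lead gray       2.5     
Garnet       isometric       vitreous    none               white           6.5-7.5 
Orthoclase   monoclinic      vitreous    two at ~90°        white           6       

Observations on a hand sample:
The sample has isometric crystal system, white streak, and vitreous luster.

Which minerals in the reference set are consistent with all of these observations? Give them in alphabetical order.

Fluorite, Garnet, Halite, Sylvite

Isometric crystal system — narrows the field to Diamond, Sylvite, Fluorite, Halite, Galena, Garnet.
White streak excludes Diamond, Galena.
Vitreous luster — all remaining candidates fit.
Consistent with every observation: Fluorite, Garnet, Halite, Sylvite.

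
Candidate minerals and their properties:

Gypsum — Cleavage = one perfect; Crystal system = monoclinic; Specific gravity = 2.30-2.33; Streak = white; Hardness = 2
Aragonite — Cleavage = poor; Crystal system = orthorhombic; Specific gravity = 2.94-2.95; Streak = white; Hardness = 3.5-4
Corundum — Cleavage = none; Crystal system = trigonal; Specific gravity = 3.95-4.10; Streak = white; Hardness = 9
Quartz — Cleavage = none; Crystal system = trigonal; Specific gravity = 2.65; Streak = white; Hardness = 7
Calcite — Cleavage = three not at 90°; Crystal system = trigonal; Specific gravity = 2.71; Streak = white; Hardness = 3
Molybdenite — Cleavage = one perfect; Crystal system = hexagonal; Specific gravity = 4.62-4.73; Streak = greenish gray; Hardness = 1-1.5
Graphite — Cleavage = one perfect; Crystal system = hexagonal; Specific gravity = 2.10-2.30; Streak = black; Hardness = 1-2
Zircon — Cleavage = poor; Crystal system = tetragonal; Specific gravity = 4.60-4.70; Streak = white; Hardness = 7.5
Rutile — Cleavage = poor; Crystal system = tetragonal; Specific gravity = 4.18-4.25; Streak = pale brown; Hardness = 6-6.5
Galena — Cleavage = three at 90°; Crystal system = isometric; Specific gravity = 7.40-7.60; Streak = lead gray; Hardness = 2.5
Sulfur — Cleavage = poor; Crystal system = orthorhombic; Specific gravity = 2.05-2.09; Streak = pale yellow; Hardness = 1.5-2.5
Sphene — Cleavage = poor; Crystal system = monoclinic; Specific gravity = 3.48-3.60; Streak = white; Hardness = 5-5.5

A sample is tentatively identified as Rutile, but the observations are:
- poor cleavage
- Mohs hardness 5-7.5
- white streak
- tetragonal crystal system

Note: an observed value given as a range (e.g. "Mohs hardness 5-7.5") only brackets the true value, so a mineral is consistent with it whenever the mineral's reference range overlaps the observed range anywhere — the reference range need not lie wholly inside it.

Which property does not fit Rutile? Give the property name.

Poor cleavage: Rutile has cleavage poor — matches.
Mohs hardness 5-7.5: Rutile has hardness 6-6.5 — matches.
White streak: Rutile has pale brown streak — outside the reference range.
Tetragonal crystal system: Rutile has tetragonal system — matches.
The streak is the one property that does not fit.

streak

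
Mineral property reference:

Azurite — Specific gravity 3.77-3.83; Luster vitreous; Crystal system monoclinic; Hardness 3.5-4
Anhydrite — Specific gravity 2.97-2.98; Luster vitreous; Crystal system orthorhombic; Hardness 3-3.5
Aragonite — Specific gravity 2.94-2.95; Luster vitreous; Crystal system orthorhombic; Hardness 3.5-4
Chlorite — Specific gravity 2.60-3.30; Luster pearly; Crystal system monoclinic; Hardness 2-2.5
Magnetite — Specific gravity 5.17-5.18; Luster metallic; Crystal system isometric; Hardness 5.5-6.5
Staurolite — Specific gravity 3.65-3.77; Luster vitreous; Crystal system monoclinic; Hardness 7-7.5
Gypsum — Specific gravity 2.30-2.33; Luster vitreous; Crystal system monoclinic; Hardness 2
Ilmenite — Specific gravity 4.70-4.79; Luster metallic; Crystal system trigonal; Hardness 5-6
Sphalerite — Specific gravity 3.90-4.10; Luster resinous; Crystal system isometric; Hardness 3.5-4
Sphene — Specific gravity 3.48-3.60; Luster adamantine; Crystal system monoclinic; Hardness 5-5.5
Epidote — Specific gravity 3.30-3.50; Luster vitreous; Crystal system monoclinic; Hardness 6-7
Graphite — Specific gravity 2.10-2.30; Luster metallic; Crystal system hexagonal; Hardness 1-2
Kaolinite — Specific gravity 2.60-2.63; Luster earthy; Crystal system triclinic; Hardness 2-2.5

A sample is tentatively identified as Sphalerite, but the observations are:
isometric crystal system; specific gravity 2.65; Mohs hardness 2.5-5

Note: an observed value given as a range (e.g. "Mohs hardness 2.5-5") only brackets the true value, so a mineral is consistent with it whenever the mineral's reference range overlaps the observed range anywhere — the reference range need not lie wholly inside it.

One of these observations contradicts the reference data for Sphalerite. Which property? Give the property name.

specific gravity

Isometric crystal system: Sphalerite has isometric system — within range.
Specific gravity 2.65: Sphalerite has SG 3.90-4.10 — inconsistent.
Mohs hardness 2.5-5: Sphalerite has hardness 3.5-4 — within range.
Only the specific gravity is inconsistent.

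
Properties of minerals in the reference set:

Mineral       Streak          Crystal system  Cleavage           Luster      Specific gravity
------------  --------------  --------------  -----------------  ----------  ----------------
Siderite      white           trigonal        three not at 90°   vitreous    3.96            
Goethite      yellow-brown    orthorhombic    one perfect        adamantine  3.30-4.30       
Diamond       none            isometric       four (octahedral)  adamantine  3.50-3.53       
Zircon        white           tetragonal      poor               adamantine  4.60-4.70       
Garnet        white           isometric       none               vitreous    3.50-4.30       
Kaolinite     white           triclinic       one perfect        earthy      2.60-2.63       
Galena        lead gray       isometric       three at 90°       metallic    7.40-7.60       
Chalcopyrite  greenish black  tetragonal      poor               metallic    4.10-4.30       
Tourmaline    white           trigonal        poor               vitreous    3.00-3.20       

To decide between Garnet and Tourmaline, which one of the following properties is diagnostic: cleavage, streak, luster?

Cleavage: Garnet none, Tourmaline poor — different.
Streak: both white — no difference.
Luster: both vitreous — no difference.
Cleavage is the diagnostic property here.

cleavage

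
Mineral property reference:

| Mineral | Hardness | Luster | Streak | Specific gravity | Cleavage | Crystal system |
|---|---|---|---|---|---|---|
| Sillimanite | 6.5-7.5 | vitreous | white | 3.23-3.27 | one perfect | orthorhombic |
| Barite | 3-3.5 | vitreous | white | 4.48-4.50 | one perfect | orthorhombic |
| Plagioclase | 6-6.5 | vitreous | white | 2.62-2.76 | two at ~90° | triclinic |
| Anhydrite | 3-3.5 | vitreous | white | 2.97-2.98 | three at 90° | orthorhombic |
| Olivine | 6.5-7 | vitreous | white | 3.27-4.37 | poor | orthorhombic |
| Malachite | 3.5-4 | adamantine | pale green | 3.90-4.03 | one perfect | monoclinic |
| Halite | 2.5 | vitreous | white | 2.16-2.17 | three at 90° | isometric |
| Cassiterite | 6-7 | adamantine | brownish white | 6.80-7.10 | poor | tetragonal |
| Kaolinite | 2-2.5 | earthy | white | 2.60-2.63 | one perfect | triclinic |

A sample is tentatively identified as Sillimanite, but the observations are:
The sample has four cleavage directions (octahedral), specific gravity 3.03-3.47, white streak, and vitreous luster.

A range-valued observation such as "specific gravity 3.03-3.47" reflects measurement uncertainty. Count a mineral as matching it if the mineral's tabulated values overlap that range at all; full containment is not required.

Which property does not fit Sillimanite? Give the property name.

Four cleavage directions (octahedral): Sillimanite has cleavage one perfect — outside the reference range.
Specific gravity 3.03-3.47: Sillimanite has SG 3.23-3.27 — agrees.
White streak: Sillimanite has white streak — agrees.
Vitreous luster: Sillimanite has vitreous luster — agrees.
The cleavage is the one property that does not fit.

cleavage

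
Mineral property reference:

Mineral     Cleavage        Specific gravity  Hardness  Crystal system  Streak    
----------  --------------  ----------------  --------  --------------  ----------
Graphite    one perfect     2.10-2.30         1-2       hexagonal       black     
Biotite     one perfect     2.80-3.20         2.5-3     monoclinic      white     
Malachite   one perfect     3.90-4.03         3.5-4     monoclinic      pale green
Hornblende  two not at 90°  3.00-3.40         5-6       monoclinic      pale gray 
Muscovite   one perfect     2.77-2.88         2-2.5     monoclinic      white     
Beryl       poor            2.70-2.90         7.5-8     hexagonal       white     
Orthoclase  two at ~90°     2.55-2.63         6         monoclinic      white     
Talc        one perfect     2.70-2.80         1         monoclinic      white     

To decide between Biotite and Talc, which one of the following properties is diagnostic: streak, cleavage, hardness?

Streak: both white — identical.
Cleavage: both one perfect — identical.
Hardness: Biotite 2.5-3, Talc 1 — different.
Hardness is the diagnostic property here.

hardness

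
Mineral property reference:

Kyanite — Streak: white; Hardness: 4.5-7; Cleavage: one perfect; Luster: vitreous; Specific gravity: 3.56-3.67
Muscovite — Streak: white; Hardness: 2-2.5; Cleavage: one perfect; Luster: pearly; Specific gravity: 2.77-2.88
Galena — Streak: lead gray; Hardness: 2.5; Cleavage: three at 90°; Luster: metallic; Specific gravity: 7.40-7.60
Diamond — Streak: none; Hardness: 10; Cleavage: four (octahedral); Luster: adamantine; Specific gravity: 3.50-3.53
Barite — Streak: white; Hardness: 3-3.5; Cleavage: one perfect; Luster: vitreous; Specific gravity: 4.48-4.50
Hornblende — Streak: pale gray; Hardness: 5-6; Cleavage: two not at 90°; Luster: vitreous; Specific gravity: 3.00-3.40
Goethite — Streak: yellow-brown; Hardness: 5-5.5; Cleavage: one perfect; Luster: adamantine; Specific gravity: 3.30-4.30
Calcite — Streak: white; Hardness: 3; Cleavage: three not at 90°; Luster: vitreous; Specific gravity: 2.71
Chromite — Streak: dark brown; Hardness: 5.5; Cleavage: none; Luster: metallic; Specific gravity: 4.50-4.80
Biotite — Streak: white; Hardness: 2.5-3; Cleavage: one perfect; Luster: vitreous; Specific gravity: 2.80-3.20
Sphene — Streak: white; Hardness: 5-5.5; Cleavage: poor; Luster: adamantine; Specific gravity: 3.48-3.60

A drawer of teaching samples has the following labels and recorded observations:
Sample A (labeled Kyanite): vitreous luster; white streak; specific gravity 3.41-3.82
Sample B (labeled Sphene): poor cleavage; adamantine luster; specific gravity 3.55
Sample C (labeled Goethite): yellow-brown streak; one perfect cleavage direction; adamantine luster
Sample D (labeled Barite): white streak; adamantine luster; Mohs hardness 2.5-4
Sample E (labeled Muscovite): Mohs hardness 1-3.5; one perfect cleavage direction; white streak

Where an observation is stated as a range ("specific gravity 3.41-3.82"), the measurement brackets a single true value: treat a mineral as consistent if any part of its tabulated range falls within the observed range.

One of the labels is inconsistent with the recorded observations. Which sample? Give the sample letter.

Sample A: all recorded properties match Kyanite.
Sample B: all recorded properties match Sphene.
Sample C: all recorded properties match Goethite.
Sample D: adamantine luster is outside the reference for Barite (vitreous luster) — mislabeled.
Sample E: all recorded properties match Muscovite.
Sample D is the mislabeled one.

D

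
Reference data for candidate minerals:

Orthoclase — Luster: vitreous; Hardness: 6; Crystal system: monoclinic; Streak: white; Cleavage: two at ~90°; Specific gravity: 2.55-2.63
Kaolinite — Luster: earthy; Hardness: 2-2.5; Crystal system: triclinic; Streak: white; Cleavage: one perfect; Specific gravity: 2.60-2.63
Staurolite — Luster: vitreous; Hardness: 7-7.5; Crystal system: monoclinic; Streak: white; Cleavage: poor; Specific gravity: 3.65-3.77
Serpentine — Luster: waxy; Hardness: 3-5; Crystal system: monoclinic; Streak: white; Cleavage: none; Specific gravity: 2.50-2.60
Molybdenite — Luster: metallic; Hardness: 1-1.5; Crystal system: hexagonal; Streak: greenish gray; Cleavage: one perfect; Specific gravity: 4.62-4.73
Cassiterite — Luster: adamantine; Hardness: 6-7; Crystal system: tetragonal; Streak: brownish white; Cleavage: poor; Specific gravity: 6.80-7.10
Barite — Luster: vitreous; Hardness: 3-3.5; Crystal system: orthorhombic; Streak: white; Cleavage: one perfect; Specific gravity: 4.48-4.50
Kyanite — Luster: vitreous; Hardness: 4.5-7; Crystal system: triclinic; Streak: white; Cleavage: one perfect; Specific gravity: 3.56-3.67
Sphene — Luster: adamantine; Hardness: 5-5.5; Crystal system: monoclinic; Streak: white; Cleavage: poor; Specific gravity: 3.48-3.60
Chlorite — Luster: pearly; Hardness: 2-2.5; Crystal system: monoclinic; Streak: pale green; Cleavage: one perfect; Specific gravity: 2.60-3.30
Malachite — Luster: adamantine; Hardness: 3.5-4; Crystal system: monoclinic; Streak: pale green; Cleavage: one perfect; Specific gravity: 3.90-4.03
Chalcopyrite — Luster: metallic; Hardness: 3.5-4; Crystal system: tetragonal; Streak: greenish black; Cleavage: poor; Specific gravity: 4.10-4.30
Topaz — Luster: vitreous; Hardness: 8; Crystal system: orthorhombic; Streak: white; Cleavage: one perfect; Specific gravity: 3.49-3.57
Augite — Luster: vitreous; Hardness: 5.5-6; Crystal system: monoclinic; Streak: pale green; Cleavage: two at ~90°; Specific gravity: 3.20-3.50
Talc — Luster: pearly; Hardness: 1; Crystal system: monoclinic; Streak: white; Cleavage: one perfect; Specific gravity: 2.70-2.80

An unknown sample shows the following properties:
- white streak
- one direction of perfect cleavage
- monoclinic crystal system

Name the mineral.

White streak rules out Molybdenite, Cassiterite, Chlorite, Malachite, Chalcopyrite, Augite.
One direction of perfect cleavage eliminates Orthoclase, Staurolite, Serpentine, Sphene.
Monoclinic crystal system — leaves Talc.
Talc is the sole remaining match.

Talc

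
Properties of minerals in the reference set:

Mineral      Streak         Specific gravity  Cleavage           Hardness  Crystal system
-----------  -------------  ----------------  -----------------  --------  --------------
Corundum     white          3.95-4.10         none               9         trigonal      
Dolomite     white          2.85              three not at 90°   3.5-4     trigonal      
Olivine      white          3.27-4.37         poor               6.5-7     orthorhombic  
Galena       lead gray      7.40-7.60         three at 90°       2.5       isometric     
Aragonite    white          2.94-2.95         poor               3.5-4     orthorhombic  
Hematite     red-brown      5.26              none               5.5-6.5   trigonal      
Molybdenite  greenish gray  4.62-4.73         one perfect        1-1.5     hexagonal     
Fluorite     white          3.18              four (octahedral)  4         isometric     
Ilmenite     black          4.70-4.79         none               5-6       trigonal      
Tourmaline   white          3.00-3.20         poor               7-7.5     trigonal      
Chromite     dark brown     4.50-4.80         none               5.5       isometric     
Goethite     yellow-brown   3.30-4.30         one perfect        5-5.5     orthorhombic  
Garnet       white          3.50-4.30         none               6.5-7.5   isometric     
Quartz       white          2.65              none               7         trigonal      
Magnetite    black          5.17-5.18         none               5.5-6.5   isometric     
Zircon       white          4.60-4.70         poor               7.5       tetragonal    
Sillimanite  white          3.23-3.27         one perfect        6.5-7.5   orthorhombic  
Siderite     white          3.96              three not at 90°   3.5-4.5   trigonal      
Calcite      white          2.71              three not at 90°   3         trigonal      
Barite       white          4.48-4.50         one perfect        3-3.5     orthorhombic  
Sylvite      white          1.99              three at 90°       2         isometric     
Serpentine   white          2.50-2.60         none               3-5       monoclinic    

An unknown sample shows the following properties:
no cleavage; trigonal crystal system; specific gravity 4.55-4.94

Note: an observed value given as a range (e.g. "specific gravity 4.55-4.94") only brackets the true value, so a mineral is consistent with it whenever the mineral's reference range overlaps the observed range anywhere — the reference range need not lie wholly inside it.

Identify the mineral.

No cleavage — leaves Corundum, Hematite, Ilmenite, Chromite, Garnet, Quartz, Magnetite, Serpentine.
Trigonal crystal system is inconsistent with Chromite, Garnet, Magnetite, Serpentine.
Specific gravity 4.55-4.94 — Ilmenite remains.
Ilmenite is the sole remaining match.

Ilmenite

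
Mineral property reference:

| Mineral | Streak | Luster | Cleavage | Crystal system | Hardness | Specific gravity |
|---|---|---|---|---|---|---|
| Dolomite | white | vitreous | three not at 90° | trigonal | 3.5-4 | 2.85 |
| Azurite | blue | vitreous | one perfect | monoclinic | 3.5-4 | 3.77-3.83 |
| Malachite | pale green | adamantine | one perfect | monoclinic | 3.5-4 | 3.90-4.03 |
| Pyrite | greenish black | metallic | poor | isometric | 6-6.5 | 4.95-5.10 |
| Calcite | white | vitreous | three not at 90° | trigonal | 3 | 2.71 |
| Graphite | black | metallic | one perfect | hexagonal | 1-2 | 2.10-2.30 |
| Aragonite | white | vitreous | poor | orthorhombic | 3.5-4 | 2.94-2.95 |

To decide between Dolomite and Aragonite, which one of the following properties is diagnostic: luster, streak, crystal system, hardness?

crystal system

Luster: both vitreous — shared.
Streak: both white — shared.
Crystal system: Dolomite trigonal, Aragonite orthorhombic — distinct.
Hardness: both 3.5-4 — shared.
Crystal system is the diagnostic property here.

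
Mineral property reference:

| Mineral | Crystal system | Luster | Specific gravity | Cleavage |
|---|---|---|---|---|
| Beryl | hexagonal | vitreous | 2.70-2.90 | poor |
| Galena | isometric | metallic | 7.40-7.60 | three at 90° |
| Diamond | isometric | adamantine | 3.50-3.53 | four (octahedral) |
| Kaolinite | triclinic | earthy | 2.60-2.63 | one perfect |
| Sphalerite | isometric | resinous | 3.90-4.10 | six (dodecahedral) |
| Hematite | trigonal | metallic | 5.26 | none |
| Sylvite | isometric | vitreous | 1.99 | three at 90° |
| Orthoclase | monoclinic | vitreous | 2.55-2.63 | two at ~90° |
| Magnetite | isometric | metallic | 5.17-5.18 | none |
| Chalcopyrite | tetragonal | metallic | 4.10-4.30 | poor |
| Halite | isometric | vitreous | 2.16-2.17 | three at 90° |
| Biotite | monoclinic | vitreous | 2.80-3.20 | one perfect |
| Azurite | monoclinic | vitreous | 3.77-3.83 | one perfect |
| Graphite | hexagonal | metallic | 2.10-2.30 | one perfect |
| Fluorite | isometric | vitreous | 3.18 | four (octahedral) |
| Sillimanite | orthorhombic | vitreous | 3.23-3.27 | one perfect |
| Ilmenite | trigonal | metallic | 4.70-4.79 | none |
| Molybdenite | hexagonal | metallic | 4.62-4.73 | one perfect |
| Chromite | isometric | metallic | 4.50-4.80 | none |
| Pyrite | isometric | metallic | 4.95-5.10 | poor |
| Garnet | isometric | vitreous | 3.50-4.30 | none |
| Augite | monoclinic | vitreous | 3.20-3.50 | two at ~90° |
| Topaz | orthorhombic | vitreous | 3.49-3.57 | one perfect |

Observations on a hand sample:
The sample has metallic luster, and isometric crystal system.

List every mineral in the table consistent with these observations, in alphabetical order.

Chromite, Galena, Magnetite, Pyrite

Metallic luster: Galena, Hematite, Magnetite, Chalcopyrite, Graphite, Ilmenite, Molybdenite, Chromite, Pyrite remain.
Isometric crystal system: leaves Galena, Magnetite, Chromite, Pyrite.
The minerals that satisfy all observations are Chromite, Galena, Magnetite, Pyrite.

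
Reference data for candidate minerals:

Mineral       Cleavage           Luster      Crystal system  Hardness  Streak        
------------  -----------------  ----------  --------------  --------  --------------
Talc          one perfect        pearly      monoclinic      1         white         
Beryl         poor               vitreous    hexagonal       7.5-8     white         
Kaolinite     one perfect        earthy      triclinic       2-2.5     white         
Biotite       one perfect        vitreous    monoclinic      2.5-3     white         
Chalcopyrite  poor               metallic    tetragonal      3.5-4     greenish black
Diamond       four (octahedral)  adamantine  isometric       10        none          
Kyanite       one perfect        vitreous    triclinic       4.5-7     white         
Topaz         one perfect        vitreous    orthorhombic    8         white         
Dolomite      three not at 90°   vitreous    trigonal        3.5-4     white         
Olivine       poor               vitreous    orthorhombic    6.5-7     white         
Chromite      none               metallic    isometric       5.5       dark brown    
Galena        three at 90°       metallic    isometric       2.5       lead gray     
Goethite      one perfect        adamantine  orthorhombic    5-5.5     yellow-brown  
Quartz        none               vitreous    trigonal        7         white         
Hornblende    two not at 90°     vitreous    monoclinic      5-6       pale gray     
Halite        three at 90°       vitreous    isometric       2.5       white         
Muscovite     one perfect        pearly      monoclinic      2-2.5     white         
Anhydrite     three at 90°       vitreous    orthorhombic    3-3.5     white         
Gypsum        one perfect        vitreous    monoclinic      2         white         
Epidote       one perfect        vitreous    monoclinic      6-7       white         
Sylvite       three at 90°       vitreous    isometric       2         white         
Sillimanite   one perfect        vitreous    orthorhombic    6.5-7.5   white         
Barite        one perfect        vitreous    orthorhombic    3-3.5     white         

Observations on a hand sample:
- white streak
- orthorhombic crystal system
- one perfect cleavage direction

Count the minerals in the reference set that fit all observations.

White streak rules out Chalcopyrite, Diamond, Chromite, Galena, Goethite, Hornblende.
Orthorhombic crystal system — narrows the field to Topaz, Olivine, Anhydrite, Sillimanite, Barite.
One perfect cleavage direction rules out Olivine, Anhydrite.
Consistent with every observation: Barite, Sillimanite, Topaz.
That is 3 minerals.

3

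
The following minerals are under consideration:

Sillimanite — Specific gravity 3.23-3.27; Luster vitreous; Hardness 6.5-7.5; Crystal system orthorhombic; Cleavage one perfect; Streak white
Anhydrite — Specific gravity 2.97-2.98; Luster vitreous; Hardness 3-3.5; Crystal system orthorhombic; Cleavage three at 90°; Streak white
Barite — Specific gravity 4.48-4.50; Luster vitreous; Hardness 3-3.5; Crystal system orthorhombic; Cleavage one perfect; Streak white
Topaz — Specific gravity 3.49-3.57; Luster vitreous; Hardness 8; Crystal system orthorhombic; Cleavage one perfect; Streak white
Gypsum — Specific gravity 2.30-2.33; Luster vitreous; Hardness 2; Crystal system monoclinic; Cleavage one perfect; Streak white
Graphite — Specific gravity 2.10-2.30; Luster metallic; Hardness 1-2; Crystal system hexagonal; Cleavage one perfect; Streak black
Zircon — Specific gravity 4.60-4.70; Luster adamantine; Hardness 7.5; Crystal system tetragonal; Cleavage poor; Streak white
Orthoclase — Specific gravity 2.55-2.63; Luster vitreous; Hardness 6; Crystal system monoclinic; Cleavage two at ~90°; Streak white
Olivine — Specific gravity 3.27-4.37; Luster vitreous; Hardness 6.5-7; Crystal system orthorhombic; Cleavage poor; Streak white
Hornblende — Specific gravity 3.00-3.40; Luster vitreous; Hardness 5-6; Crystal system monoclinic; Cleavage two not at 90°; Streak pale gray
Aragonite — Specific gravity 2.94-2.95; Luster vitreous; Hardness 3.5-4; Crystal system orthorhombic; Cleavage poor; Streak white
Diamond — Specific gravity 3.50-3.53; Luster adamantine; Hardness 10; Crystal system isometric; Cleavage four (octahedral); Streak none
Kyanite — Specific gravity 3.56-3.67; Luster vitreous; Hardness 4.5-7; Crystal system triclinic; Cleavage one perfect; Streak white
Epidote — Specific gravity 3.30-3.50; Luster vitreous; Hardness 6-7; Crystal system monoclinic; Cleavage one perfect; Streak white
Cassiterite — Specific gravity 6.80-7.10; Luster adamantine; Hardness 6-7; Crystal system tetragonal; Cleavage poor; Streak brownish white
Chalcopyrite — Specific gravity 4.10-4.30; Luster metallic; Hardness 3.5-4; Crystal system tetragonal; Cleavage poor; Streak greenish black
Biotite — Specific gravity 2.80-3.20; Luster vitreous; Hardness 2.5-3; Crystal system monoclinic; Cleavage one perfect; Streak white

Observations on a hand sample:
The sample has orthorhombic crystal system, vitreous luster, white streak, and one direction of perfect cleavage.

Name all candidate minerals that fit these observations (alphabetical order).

Orthorhombic crystal system — leaves Sillimanite, Anhydrite, Barite, Topaz, Olivine, Aragonite.
Vitreous luster — all remaining candidates fit.
White streak — consistent with all remaining minerals.
One direction of perfect cleavage rules out Anhydrite, Olivine, Aragonite.
The minerals that satisfy all observations are Barite, Sillimanite, Topaz.

Barite, Sillimanite, Topaz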